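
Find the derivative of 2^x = 2^x*log(2)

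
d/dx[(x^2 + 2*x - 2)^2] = 4*x^3 + 12*x^2 - 8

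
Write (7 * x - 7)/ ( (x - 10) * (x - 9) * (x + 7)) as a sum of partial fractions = -7/(34*(x + 7)) - 7/(2*(x - 9)) + 63/(17*(x - 10))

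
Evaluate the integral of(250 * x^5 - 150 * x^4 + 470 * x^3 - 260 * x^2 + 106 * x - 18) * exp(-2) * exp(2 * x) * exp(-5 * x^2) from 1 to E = (9 + 5*exp(2))*(-5*exp(2) - 2 + 2*E)*exp(-5*exp(2) - 2 + 2*E) + 70*exp(-5)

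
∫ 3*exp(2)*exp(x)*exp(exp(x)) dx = 3*exp(exp(x) + 2) + C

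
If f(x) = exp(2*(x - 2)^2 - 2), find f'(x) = 4*x*exp(2*x^2 - 8*x + 6) - 8*exp(2*x^2 - 8*x + 6)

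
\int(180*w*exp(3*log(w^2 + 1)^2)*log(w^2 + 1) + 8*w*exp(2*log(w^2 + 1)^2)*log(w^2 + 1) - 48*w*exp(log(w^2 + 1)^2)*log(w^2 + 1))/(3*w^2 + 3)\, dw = (15*exp(2*log(w^2 + 1)^2) + exp(log(w^2 + 1)^2) - 12)*exp(log(w^2 + 1)^2)/3 + C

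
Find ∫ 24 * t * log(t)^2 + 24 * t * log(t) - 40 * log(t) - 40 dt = 4*t*(3*t*log(t) - 10)*log(t) + C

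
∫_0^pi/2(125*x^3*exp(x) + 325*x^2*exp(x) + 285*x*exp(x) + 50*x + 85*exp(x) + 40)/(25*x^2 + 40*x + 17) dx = -log(17) + log(1 + (-5*pi/2 - 4)^2) + 5*pi*exp(pi/2)/2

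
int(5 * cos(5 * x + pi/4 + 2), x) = sin(5*x + pi/4 + 2) + C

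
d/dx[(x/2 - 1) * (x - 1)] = x - 3/2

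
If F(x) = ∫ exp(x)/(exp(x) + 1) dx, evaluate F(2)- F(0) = -log(2) + log(1 + exp(2))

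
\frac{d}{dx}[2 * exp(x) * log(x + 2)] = (2*x*exp(x)*log(x + 2) + 4*exp(x)*log(x + 2) + 2*exp(x))/(x + 2)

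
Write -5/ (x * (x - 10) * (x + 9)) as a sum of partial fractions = -5/(171*(x + 9)) - 1/(38*(x - 10)) + 1/(18*x)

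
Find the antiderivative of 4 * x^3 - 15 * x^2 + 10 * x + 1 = x^4 - 5*x^3 + 5*x^2 + x + C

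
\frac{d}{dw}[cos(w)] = -sin(w)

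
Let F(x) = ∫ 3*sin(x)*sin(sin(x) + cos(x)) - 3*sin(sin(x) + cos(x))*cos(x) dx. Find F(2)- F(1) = -3*cos(cos(1) + sin(1)) + 3*cos(cos(2) + sin(2))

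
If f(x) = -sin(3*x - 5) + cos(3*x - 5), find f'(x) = -3*sqrt(2)*cos(-3*x + pi/4 + 5)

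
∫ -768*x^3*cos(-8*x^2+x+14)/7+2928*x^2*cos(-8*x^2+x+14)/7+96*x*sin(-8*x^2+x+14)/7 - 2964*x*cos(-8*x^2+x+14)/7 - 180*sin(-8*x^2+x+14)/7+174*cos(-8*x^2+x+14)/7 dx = 6*(8*x^2 - 30*x + 29)*sin(-8*x^2 + x + 14)/7 + C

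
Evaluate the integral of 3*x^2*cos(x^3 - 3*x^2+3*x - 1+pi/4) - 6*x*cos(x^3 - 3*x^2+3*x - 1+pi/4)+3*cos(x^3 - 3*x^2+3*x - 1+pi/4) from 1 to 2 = -sqrt(2)/2 + sin(pi/4 + 1)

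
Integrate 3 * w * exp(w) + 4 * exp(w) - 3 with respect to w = (3*w + 1)*(exp(w) - 1) + C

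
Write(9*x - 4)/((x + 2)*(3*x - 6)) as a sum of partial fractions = 11/(6*(x + 2)) + 7/(6*(x - 2))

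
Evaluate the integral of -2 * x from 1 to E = 1 - exp(2)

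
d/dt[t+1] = 1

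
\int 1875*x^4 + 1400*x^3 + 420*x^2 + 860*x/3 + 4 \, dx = 375*x^5 + 350*x^4 + 140*x^3 + 430*x^2/3 + 4*x + C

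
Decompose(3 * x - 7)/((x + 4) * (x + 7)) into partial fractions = 28/(3*(x + 7)) - 19/(3*(x + 4))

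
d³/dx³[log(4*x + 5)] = 128/(64*x^3 + 240*x^2 + 300*x + 125)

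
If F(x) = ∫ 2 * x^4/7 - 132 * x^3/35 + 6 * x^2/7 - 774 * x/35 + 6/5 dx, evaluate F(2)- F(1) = -1482/35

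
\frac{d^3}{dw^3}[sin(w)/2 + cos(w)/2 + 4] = sin(w)/2 - cos(w)/2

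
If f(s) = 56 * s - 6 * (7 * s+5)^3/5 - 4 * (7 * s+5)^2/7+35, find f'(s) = -6174*s^2/5 - 1820*s - 614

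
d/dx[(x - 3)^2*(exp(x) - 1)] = x^2*exp(x) - 4*x*exp(x) - 2*x + 3*exp(x) + 6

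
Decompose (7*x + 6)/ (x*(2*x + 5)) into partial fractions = 23/(5*(2*x + 5)) + 6/(5*x)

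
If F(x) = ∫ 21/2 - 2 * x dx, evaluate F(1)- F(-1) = 21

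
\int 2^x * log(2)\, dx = 2^x + C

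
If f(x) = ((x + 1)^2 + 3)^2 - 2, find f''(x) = 12*x^2 + 24*x + 24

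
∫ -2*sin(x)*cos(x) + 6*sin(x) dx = (cos(x) - 3)^2 + C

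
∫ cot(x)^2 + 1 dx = -cot(x) + C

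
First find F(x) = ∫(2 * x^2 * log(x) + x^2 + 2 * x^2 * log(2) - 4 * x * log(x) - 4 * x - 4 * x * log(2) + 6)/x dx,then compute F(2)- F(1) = log(2)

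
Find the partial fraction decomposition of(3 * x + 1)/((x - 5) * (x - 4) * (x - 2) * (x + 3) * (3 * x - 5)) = -243/(490*(3*x - 5)) - 1/(490*(x + 3)) + 7/(30*(x - 2)) - 13/(98*(x - 4)) + 1/(15*(x - 5))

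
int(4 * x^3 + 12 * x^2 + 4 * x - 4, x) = x^4 + 4*x^3 + 2*x^2 - 4*x + C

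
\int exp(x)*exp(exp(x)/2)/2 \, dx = exp(exp(x)/2) + C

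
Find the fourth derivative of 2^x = 2^x*log(2)^4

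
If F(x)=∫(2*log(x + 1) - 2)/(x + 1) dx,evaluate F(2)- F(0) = -1 + (-1 + log(3))^2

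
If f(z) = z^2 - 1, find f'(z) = 2*z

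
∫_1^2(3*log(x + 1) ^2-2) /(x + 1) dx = -2*log(3) - log(2)^3 + log(3)^3 + 2*log(2)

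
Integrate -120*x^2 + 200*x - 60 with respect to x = -40*x^3 + 100*x^2 - 60*x + C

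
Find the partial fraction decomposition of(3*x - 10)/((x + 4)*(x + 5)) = 25/(x + 5) - 22/(x + 4)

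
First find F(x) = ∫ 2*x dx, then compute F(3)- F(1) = 8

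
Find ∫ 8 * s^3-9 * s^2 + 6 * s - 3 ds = 2*s^4 - 3*s^3 + 3*s^2 - 3*s + C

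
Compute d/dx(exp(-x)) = -exp(-x)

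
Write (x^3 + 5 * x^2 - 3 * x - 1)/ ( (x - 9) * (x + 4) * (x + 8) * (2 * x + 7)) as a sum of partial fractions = -223/(225*(2*x + 7)) + 169/(612*(x + 8)) + 27/(52*(x + 4)) + 1106/(5525*(x - 9))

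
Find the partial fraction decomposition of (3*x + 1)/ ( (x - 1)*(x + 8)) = 23/(9*(x + 8)) + 4/(9*(x - 1))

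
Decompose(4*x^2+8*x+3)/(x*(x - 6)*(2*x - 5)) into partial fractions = -192/(35*(2*x - 5)) + 65/(14*(x - 6)) + 1/(10*x)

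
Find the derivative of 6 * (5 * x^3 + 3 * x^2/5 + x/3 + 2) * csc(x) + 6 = 2*(-15*x^3*cos(x)/sin(x) + 45*x^2 - 9*x^2*cos(x)/(5*sin(x)) + 18*x/5 - x*cos(x)/sin(x) + 1 - 6*cos(x)/sin(x))/sin(x)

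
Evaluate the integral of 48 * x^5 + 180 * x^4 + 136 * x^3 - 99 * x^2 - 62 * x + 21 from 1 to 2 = 1827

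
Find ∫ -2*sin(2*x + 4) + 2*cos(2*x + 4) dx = sin(2*x + 4) + cos(2*x + 4) + C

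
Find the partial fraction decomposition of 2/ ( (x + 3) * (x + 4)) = -2/(x + 4) + 2/(x + 3)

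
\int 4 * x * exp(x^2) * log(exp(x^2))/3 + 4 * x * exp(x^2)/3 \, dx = 2*x^2*exp(x^2)/3 + C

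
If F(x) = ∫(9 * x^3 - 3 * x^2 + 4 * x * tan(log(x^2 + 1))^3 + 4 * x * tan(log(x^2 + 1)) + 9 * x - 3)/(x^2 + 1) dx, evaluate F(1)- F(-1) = -6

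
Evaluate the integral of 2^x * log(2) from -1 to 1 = 3/2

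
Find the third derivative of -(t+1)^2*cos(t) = -t^2*sin(t) - 2*t*sin(t) + 6*t*cos(t) + 5*sin(t) + 6*cos(t)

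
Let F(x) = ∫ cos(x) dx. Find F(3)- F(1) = -sin(1) + sin(3)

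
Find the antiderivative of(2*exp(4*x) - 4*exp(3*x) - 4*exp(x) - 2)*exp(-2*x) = (-exp(2*x) + 2*exp(x) + 1)^2*exp(-2*x) + C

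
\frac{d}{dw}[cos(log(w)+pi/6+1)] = -sin(log(w) + pi/6 + 1)/w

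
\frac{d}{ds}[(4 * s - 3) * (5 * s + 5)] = 40*s + 5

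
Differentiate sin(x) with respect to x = cos(x)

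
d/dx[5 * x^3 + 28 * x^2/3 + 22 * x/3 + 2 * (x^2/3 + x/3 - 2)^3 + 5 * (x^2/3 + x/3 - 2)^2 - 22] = 4*x^5/9 + 10*x^4/9 - 20*x^3/9 + 95*x^2/9 + 178*x/9 + 26/3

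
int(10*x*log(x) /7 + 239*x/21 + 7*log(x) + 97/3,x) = x*(5*x + 49)*log(x)/7 + 12*x + (4*x + 5)^2/3 + C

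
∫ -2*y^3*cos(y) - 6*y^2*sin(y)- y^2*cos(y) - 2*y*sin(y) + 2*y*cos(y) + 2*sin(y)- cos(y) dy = (-2*y^3 - y^2 + 2*y - 1)*sin(y) + C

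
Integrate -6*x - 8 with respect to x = -3*x^2 - 8*x + C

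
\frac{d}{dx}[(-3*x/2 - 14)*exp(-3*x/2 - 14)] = (9*x + 78)*exp(-3*x/2 - 14)/4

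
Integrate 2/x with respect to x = 2*log(x) + C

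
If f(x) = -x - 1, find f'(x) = -1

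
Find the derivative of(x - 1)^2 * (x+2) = 3*x^2 - 3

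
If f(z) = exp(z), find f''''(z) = exp(z)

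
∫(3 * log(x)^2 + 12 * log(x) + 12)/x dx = (log(x) + 2)^3 + C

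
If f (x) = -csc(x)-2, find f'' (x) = 1/sin(x) - 2/sin(x)^3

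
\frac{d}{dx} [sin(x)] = cos(x)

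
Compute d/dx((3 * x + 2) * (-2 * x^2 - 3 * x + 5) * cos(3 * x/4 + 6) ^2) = 9*x^3*sin(3*x/2 + 12)/2 + 39*x^2*sin(3*x/2 + 12)/4 - 18*x^2*cos(3*x/4 + 6)^2 - 27*x*sin(3*x/2 + 12)/4 - 26*x*cos(3*x/4 + 6)^2 - 15*sin(3*x/2 + 12)/2 + 9*cos(3*x/4 + 6)^2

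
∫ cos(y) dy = sin(y) + C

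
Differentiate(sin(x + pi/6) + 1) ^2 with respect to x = sin(2*x + pi/3) + 2*cos(x + pi/6)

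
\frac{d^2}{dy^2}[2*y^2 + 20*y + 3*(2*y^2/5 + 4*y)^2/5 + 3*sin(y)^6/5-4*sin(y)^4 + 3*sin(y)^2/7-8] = 144*y^2/125 + 288*y/25 - 108*sin(y)^6/5 + 82*sin(y)^4 - 348*sin(y)^2/7 + 842/35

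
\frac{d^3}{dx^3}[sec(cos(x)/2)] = (sin(x)^2*sin(cos(x)/2)/cos(cos(x)/2) - 6*sin(x)^2*sin(cos(x)/2)/cos(cos(x)/2)^3 + 4*sin(cos(x)/2)/cos(cos(x)/2) - 6*cos(x) + 12*cos(x)/cos(cos(x)/2)^2)*sin(x)/(8*cos(cos(x)/2))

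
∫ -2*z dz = -z^2 + C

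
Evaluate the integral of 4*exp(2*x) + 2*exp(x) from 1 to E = -2*E*(1 + E) + 2*(1 + exp(E))*exp(E)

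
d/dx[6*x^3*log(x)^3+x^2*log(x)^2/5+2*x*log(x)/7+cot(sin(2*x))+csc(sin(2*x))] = 18*x^2*log(x)^3 + 18*x^2*log(x)^2 + 2*x*log(x)^2/5 + 2*x*log(x)/5 + 2*log(x)/7 - 2*cos(2*x)*cot(sin(2*x))^2 - 2*cos(2*x)*cot(sin(2*x))*csc(sin(2*x)) - 2*cos(2*x) + 2/7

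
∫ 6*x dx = 3*x^2 + C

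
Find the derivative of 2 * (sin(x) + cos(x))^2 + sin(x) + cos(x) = 4*cos(2*x) + sqrt(2)*cos(x + pi/4)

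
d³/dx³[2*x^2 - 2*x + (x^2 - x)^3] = 120*x^3 - 180*x^2 + 72*x - 6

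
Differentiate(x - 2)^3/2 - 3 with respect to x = 3*x^2/2 - 6*x + 6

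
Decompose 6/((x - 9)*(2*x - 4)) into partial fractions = -3/(7*(x - 2)) + 3/(7*(x - 9))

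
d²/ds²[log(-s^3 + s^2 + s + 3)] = (-3*s^4 + 4*s^3 - 2*s^2 - 20*s + 5)/(s^6 - 2*s^5 - s^4 - 4*s^3 + 7*s^2 + 6*s + 9)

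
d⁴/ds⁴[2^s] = 2^s*log(2)^4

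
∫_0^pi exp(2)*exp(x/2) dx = -2*exp(2) + 2*exp(pi/2 + 2)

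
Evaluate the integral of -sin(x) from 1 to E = cos(E) - cos(1)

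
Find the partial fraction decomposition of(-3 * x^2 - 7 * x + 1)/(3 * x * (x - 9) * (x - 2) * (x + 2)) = -1/(88*(x + 2)) + 25/(168*(x - 2)) - 305/(2079*(x - 9)) + 1/(108*x)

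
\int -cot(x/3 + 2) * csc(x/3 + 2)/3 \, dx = csc(x/3 + 2) + C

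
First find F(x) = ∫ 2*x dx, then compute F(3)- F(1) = 8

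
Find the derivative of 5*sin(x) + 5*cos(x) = -5*sin(x) + 5*cos(x)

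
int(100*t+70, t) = 50*t^2 + 70*t + C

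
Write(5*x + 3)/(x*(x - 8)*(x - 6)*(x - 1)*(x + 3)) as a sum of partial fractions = -1/(99*(x + 3)) + 2/(35*(x - 1)) - 11/(180*(x - 6)) + 43/(1232*(x - 8)) - 1/(48*x)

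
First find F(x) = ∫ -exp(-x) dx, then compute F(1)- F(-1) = -E + exp(-1)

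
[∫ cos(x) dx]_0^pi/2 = 1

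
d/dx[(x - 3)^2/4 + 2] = x/2 - 3/2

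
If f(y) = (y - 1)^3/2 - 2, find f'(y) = 3*y^2/2 - 3*y + 3/2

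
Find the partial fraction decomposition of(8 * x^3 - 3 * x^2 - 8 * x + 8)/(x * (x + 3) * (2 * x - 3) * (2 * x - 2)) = 65/(27*(2*x - 3)) + 211/(216*(x + 3)) - 5/(8*(x - 1)) + 4/(9*x)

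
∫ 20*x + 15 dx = 10*x^2 + 15*x + C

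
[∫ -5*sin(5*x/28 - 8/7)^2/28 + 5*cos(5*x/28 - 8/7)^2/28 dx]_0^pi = cos((pi + 16)/7)/2 + sin(16/7)/2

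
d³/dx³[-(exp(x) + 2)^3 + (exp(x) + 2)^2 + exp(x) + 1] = -27*exp(3*x) - 40*exp(2*x) - 7*exp(x)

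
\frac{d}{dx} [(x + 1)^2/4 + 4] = x/2 + 1/2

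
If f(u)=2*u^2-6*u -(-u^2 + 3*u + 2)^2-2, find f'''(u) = 36 - 24*u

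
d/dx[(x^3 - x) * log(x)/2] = 3*x^2*log(x)/2 + x^2/2 - log(x)/2 - 1/2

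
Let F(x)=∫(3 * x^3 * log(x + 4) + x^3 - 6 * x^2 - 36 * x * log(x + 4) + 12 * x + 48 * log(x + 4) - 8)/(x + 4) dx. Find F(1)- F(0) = -log(5) + 8*log(4)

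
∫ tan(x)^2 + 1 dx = tan(x) + C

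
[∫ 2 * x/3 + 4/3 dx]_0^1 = 5/3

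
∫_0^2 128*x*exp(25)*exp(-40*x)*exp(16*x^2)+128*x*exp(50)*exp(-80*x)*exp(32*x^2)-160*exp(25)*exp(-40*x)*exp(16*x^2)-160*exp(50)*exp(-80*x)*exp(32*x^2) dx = -2*exp(50) - 4*exp(25) + 4*exp(9) + 2*exp(18)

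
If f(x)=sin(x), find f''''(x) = sin(x)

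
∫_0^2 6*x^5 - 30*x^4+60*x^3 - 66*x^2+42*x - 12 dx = -4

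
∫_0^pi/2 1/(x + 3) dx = log(pi/6 + 1)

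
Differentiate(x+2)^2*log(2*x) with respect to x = (2*x^2*log(x) + x^2 + 2*x^2*log(2) + 4*x*log(x) + 4*x*log(2) + 4*x + 4)/x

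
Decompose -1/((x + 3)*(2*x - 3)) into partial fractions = -2/(9*(2*x - 3)) + 1/(9*(x + 3))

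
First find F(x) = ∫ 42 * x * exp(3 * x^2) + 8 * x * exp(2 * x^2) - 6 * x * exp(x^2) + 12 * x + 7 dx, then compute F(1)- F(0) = -3*E + 7 + 2*exp(2) + 7*exp(3)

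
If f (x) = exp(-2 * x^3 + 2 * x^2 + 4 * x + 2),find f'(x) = -6*x^2*exp(-2*x^3 + 2*x^2 + 4*x + 2) + 4*x*exp(-2*x^3 + 2*x^2 + 4*x + 2) + 4*exp(-2*x^3 + 2*x^2 + 4*x + 2)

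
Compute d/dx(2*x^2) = 4*x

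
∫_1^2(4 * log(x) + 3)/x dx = -2 - log(2) + 2*(log(2) + 1)^2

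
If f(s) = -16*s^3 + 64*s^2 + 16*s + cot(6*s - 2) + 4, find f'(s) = -48*s^2 + 128*s - 6*cot(6*s - 2)^2 + 10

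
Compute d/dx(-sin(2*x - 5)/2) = -cos(2*x - 5)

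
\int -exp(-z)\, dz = exp(-z) + C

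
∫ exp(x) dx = exp(x) + C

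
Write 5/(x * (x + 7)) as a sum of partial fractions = -5/(7*(x + 7)) + 5/(7*x)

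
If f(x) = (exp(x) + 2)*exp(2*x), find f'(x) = 3*exp(3*x) + 4*exp(2*x)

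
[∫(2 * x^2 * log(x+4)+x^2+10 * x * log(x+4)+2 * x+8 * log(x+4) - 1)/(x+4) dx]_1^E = -2*log(5) + (-2 + (1 + E)^2)*log(E + 4)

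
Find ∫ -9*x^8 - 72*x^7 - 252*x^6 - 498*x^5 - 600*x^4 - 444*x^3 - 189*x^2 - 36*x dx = -x^9 - 9*x^8 - 36*x^7 - 83*x^6 - 120*x^5 - 111*x^4 - 63*x^3 - 18*x^2 + C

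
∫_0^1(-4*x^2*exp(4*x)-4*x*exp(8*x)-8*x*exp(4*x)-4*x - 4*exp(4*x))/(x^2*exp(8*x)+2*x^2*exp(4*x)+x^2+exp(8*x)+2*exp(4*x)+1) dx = -2*log(2) - 1/2 + exp(-4)/(exp(-4) + 1)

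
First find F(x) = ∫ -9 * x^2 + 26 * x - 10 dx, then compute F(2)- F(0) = 8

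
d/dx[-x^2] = -2*x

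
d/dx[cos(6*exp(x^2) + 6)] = -12*x*exp(x^2)*sin(6*exp(x^2) + 6)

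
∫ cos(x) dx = sin(x) + C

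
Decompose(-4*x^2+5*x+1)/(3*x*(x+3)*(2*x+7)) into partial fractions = -262/(21*(2*x + 7)) + 50/(9*(x + 3)) + 1/(63*x)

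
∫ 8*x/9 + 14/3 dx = 4*x^2/9 + 14*x/3 + C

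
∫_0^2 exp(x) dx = -1 + exp(2)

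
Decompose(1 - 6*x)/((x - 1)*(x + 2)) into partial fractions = -13/(3*(x + 2)) - 5/(3*(x - 1))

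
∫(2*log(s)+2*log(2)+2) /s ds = (log(2*s) + 2)*log(2*s) + C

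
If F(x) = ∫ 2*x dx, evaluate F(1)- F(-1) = 0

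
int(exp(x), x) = exp(x) + C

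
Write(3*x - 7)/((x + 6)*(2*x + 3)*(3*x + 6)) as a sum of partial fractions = -46/(27*(2*x + 3)) - 25/(108*(x + 6)) + 13/(12*(x + 2))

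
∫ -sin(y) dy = cos(y) + C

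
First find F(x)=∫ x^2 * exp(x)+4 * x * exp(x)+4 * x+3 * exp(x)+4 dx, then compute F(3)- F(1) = -4*E + 24 + 16*exp(3)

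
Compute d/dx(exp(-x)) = -exp(-x)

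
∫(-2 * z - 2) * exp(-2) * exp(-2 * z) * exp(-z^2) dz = exp(-(z + 1)^2 - 1) + C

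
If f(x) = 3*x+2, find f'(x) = 3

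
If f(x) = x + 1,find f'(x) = 1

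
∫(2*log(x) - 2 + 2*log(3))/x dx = (log(3*x) - 1)^2 + C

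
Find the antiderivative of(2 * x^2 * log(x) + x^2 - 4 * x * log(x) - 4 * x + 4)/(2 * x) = (x - 2)^2*log(x)/2 + C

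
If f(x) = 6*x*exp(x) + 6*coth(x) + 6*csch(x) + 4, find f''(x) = 6*x*exp(x) + 12*exp(x) + 6/sinh(x) + 12*cosh(x)/sinh(x)^3 + 12/sinh(x)^3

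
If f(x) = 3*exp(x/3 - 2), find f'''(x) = exp(x/3 - 2)/9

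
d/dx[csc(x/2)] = -cot(x/2)*csc(x/2)/2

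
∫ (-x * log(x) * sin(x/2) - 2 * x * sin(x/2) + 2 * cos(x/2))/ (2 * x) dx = (log(x) + 2)*cos(x/2) + C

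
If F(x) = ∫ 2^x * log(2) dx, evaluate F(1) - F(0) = 1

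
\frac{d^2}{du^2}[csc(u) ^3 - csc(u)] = 1/sin(u) - 11/sin(u)^3 + 12/sin(u)^5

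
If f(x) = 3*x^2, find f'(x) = 6*x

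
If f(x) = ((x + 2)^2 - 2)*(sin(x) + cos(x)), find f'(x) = sqrt(2)*x^2*cos(x + pi/4) - 2*x*sin(x) + 6*x*cos(x) + 2*sin(x) + 6*cos(x)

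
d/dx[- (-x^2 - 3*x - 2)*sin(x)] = x^2*cos(x) + 2*x*sin(x) + 3*x*cos(x) + 3*sin(x) + 2*cos(x)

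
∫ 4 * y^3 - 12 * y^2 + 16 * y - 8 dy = y^4 - 4*y^3 + 8*y^2 - 8*y + C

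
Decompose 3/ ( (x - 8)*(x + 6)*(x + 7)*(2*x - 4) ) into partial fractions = -1/(90*(x + 7)) + 3/(224*(x + 6)) - 1/(288*(x - 2)) + 1/(840*(x - 8))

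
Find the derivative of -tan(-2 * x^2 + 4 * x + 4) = 4*x*tan(-2*x^2 + 4*x + 4)^2 + 4*x - 4*tan(-2*x^2 + 4*x + 4)^2 - 4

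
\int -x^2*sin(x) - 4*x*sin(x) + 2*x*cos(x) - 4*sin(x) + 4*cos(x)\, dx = (x + 2)^2*cos(x) + C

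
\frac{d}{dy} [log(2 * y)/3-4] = 1/(3*y)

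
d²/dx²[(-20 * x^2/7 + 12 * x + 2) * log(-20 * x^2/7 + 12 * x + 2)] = (-400*x^2*log(-10*x^2/7 + 6*x + 1) - 1200*x^2 - 400*x^2*log(2) + 1680*x*log(-10*x^2/7 + 6*x + 1) + 1680*x*log(2) + 5040*x + 280*log(-10*x^2/7 + 6*x + 1) - 3248 + 280*log(2))/(70*x^2 - 294*x - 49)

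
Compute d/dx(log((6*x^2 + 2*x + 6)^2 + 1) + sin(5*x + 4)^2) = (180*x^4*sin(10*x + 8) + 120*x^3*sin(10*x + 8) + 144*x^3 + 380*x^2*sin(10*x + 8) + 72*x^2 + 120*x*sin(10*x + 8) + 152*x + 185*sin(10*x + 8) + 24)/(36*x^4 + 24*x^3 + 76*x^2 + 24*x + 37)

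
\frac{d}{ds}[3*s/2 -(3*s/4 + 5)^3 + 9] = -81*s^2/64 - 135*s/8 - 219/4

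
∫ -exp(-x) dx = exp(-x) + C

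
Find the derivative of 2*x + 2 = 2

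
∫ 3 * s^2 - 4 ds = s^3 - 4*s + C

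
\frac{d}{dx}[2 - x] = -1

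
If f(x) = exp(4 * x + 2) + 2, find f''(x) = 16*exp(4*x + 2)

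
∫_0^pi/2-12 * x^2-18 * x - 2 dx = (-1 + (1 + pi/2)^2)*(-2*pi - 1)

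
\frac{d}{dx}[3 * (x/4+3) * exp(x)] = 3*x*exp(x)/4 + 39*exp(x)/4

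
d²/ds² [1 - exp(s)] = -exp(s)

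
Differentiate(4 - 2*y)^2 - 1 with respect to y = 8*y - 16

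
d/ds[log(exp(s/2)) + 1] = 1/2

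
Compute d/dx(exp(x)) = exp(x)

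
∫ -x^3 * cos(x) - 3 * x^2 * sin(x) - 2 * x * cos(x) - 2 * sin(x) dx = -x*(x^2 + 2)*sin(x) + C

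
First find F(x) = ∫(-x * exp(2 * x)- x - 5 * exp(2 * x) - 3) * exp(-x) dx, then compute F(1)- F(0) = -5*E + 5*exp(-1)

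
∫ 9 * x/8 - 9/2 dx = 9*x^2/16 - 9*x/2 + C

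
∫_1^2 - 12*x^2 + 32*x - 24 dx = -4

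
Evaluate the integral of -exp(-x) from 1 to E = -exp(-1) + exp(-E)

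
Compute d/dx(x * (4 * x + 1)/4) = 2*x + 1/4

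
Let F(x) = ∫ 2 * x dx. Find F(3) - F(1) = 8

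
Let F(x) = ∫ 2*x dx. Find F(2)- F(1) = 3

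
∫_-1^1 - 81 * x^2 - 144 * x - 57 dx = -168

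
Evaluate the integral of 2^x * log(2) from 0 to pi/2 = -1 + 2^(pi/2)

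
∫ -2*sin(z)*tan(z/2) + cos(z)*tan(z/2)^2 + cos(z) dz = 2*cos(z)*tan(z/2) + C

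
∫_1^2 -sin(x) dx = -cos(1) + cos(2)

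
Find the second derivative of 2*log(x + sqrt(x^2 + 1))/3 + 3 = (-4*x^3 - 4*x^2*sqrt(x^2 + 1) - 2*x)/(6*x^5 + 6*x^4*sqrt(x^2 + 1) + 12*x^3 + 9*x^2*sqrt(x^2 + 1) + 6*x + 3*sqrt(x^2 + 1))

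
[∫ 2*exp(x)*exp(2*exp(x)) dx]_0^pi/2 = -exp(2) + exp(2*exp(pi/2))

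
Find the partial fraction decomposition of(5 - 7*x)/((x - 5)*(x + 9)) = -34/(7*(x + 9)) - 15/(7*(x - 5))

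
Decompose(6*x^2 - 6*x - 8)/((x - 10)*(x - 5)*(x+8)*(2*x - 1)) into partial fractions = -4/(153*(2*x - 1)) - 212/(1989*(x + 8)) - 112/(585*(x - 5)) + 14/(45*(x - 10))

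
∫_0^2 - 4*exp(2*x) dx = 2 - 2*exp(4)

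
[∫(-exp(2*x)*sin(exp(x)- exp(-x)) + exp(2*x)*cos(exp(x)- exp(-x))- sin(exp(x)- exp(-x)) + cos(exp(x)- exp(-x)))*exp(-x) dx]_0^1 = -1 + cos(E - exp(-1)) + sin(E - exp(-1))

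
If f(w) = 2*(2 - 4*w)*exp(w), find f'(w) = -8*w*exp(w) - 4*exp(w)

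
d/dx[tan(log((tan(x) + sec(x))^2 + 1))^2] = 2*(tan(x) + 1/cos(x))*sin(log((sin(x) + 1)/cos(x)^2) + log(2))/cos(log((sin(x) + 1)/cos(x)^2) + log(2))^3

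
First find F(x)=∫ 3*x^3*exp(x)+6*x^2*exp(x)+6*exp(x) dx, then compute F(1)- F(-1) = 12*exp(-1) + 6*E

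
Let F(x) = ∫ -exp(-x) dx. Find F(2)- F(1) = -exp(-1) + exp(-2)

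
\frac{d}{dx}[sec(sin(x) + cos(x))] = sqrt(2)*sin(sqrt(2)*sin(x + pi/4))*cos(x + pi/4)/cos(sqrt(2)*sin(x + pi/4))^2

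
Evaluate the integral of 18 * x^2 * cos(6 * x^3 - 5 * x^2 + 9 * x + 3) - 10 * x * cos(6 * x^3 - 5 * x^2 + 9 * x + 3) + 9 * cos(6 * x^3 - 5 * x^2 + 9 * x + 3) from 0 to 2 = sin(49) - sin(3)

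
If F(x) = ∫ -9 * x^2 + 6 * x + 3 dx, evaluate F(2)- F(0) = -6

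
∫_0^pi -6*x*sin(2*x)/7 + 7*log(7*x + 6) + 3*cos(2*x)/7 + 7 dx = -6*log(6) + 3*pi/7 + (6 + 7*pi)*log(6 + 7*pi)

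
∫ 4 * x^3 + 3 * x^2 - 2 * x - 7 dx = x^4 + x^3 - x^2 - 7*x + C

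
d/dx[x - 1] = 1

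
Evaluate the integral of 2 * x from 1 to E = -1 + exp(2)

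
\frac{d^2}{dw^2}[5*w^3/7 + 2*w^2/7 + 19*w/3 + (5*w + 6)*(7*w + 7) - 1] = 30*w/7 + 494/7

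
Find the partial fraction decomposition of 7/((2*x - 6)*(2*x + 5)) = -7/(11*(2*x + 5)) + 7/(22*(x - 3))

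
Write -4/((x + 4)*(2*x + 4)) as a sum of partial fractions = 1/(x + 4) - 1/(x + 2)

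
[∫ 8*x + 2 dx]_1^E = -6 + 2*E + 4*exp(2)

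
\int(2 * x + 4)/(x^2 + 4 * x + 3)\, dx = log((x + 2)^2 - 1) + C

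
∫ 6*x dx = 3*x^2 + C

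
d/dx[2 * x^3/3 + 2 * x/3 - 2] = 2*x^2 + 2/3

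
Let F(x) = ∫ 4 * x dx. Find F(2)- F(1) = 6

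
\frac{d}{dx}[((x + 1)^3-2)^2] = 6*x^5 + 30*x^4 + 60*x^3 + 48*x^2 + 6*x - 6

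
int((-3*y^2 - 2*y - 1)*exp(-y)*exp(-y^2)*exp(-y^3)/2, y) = exp(-y*(y^2 + y + 1))/2 + C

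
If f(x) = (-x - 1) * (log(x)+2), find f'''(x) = (x - 2)/x^3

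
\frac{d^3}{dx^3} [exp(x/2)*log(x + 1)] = (x^3*exp(x/2)*log(x + 1) + 3*x^2*exp(x/2)*log(x + 1) + 6*x^2*exp(x/2) + 3*x*exp(x/2)*log(x + 1) + exp(x/2)*log(x + 1) + 10*exp(x/2))/(8*x^3 + 24*x^2 + 24*x + 8)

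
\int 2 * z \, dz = z^2 + C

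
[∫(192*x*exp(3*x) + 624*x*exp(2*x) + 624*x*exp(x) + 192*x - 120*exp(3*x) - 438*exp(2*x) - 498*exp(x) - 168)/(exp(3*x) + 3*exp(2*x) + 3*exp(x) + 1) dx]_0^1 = -105/2 + 6*exp(2)/(1 + E)^2 + 6*E/(1 + E)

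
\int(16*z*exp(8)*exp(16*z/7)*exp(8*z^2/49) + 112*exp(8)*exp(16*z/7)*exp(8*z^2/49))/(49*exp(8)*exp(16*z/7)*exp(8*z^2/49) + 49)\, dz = log(exp(8*(z + 7)^2/49) + 1) + C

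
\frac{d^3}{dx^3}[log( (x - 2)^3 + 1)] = (6*x^6 - 72*x^5 + 360*x^4 - 1002*x^3 + 1692*x^2 - 1656*x + 726)/(x^9 - 18*x^8 + 144*x^7 - 669*x^6 + 1980*x^5 - 3852*x^4 + 4899*x^3 - 3906*x^2 + 1764*x - 343)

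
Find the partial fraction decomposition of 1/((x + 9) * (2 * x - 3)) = 2/(21*(2*x - 3)) - 1/(21*(x + 9))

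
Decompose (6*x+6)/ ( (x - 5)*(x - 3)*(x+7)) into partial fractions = -3/(10*(x + 7)) - 6/(5*(x - 3)) + 3/(2*(x - 5))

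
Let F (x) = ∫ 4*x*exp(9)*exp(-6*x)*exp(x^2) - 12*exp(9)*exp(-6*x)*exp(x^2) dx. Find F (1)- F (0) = -2*exp(9) + 2*exp(4)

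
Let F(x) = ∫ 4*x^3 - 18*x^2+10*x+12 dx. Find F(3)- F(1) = -12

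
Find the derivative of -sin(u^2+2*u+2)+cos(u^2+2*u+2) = -2*u*sin(u^2 + 2*u + 2) - 2*u*cos(u^2 + 2*u + 2) - 2*sin(u^2 + 2*u + 2) - 2*cos(u^2 + 2*u + 2)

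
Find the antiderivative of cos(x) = sin(x) + C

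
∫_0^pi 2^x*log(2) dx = -1 + 2^pi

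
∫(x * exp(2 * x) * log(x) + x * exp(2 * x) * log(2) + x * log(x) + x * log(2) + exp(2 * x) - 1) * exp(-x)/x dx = 2*log(2*x)*sinh(x) + C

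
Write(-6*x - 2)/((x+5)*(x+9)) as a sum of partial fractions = -13/(x + 9) + 7/(x + 5)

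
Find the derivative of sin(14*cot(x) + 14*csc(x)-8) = -14*cos(14*cot(x) + 14*csc(x) - 8)*cot(x)^2 - 14*cos(14*cot(x) + 14*csc(x) - 8)*cot(x)*csc(x) - 14*cos(14*cot(x) + 14*csc(x) - 8)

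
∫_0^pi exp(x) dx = -1 + exp(pi)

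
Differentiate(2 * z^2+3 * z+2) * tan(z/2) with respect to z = z^2/cos(z/2)^2 + 4*z*tan(z/2) + 3*z/(2*cos(z/2)^2) + 3*tan(z/2) + cos(z/2)^(-2)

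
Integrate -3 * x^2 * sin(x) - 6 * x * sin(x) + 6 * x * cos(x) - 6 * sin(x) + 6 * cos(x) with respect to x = (3*(x + 1)^2 + 3)*cos(x) + C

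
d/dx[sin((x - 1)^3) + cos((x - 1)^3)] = -3*x^2*sin(x^3 - 3*x^2 + 3*x - 1) + 3*x^2*cos(x^3 - 3*x^2 + 3*x - 1) + 6*x*sin(x^3 - 3*x^2 + 3*x - 1) - 6*x*cos(x^3 - 3*x^2 + 3*x - 1) - 3*sin(x^3 - 3*x^2 + 3*x - 1) + 3*cos(x^3 - 3*x^2 + 3*x - 1)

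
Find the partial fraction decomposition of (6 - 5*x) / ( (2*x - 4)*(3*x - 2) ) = -1/(3*x - 2) - 1/(2*(x - 2))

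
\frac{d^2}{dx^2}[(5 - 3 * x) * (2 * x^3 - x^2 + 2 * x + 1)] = -72*x^2 + 78*x - 22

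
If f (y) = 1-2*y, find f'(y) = -2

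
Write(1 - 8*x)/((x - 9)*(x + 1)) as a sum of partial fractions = -9/(10*(x + 1)) - 71/(10*(x - 9))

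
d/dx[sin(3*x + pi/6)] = 3*cos(3*x + pi/6)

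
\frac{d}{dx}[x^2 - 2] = 2*x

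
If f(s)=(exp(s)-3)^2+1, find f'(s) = 2*exp(2*s) - 6*exp(s)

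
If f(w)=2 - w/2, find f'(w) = -1/2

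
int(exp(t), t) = exp(t) + C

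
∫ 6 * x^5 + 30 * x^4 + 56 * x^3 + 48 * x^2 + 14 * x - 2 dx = x^6 + 6*x^5 + 14*x^4 + 16*x^3 + 7*x^2 - 2*x + C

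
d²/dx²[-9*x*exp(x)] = -9*x*exp(x) - 18*exp(x)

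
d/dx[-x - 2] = -1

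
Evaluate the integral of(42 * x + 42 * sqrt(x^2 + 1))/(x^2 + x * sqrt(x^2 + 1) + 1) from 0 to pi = 42*log(pi + sqrt(1 + pi^2))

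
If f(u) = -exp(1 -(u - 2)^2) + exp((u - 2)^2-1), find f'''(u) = (8*u^3*exp(2*u^2 - 8*u + 6) + 8*u^3 - 48*u^2*exp(2*u^2 - 8*u + 6) - 48*u^2 + 108*u*exp(2*u^2 - 8*u + 6) + 84*u - 88*exp(2*u^2 - 8*u + 6) - 40)*exp(-u^2 + 4*u - 3)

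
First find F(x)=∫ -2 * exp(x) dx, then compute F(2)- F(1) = -2*exp(2) + 2*E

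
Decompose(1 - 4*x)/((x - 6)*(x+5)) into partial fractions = -21/(11*(x + 5)) - 23/(11*(x - 6))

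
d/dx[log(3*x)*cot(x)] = (-x*log(x)/sin(x)^2 - x*log(3)/sin(x)^2 + 1/tan(x))/x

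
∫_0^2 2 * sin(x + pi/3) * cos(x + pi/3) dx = -3/4 + sin(pi/3 + 2)^2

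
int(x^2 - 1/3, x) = x^3/3 - x/3 + C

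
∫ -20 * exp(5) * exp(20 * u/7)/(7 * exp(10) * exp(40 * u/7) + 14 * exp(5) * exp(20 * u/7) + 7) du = 1/(exp(20*u/7 + 5) + 1) + C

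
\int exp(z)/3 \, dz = exp(z)/3 + C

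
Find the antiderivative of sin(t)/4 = -cos(t)/4 + C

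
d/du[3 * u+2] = 3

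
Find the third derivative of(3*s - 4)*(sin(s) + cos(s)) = 3*s*sin(s) - 3*s*cos(s) - 13*sin(s) - 5*cos(s)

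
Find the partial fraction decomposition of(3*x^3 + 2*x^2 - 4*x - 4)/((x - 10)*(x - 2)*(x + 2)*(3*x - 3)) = 1/(36*(x + 2)) - 1/(27*(x - 1)) - 5/(24*(x - 2)) + 263/(216*(x - 10))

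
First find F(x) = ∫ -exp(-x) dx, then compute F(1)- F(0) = -1 + exp(-1)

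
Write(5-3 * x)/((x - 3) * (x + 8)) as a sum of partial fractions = -29/(11*(x + 8)) - 4/(11*(x - 3))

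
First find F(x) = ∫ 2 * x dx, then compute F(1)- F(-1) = 0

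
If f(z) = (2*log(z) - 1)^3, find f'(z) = (24*log(z)^2 - 24*log(z) + 6)/z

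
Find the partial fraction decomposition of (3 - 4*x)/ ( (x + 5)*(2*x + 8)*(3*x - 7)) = -3/(44*(3*x - 7)) + 23/(44*(x + 5)) - 1/(2*(x + 4))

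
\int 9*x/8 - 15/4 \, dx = 9*x^2/16 - 15*x/4 + C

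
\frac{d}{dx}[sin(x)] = cos(x)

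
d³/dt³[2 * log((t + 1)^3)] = 12/(t^3 + 3*t^2 + 3*t + 1)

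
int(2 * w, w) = w^2 + C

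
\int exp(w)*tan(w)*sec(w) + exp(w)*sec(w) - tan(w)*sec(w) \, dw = (exp(w) - 1)*sec(w) + C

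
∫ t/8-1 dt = t^2/16 - t + C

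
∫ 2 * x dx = x^2 + C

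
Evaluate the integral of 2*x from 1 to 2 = 3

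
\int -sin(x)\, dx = cos(x) + C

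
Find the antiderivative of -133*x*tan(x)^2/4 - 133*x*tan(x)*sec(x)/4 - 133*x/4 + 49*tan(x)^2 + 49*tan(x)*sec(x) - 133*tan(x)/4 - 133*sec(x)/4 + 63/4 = (49 - 133*x/4)*(tan(x) + sec(x) + 1) + C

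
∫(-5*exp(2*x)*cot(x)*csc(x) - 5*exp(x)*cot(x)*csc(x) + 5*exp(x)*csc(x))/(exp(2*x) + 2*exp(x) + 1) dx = (5*exp(x)*csc(x) - 3*exp(x) - 3)/(exp(x) + 1) + C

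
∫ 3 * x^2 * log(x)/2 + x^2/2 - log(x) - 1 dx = x*(x^2 - 2)*log(x)/2 + C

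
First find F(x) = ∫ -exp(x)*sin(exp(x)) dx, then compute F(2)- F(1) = cos(exp(2)) - cos(E)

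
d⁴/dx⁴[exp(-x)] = exp(-x)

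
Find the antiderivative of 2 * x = x^2 + C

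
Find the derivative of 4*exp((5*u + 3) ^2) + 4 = 200*u*exp(25*u^2 + 30*u + 9) + 120*exp(25*u^2 + 30*u + 9)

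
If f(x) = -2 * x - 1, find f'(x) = -2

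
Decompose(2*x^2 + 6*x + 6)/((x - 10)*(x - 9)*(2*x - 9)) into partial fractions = 98/(33*(2*x - 9)) - 74/(3*(x - 9)) + 266/(11*(x - 10))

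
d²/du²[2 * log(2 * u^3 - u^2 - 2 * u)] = (-24*u^4 + 16*u^3 - 4*u^2 - 8*u - 8)/(4*u^6 - 4*u^5 - 7*u^4 + 4*u^3 + 4*u^2)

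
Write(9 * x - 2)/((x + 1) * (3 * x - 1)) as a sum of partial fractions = 3/(4*(3*x - 1)) + 11/(4*(x + 1))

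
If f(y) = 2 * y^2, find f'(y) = 4*y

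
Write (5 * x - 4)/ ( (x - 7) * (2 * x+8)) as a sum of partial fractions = 12/(11*(x + 4)) + 31/(22*(x - 7))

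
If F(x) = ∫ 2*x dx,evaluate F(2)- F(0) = 4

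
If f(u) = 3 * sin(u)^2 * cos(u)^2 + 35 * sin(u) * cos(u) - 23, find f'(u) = 3*sin(4*u)/2 + 35*cos(2*u)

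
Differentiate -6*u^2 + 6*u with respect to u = 6 - 12*u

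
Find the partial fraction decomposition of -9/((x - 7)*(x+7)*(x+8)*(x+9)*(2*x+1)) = 16/(5525*(2*x + 1)) - 9/(544*(x + 9)) + 1/(25*(x + 8)) - 9/(364*(x + 7)) - 1/(5600*(x - 7))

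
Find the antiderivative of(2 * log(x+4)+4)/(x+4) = (log(x + 4) + 2)^2 + C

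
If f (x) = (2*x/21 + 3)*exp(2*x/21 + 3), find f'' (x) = 8*x*exp(2*x/21 + 3)/9261 + 20*exp(2*x/21 + 3)/441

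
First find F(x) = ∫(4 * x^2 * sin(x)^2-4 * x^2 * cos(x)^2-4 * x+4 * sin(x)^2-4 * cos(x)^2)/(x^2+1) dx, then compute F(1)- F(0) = -2*sin(2) - 2*log(2)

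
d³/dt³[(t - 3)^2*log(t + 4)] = (2*t^2 + 30*t + 186)/(t^3 + 12*t^2 + 48*t + 64)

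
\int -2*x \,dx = -x^2 + C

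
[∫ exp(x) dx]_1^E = -E + exp(E)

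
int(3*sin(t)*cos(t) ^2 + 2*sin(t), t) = (sin(t)^2 - 3)*cos(t) + C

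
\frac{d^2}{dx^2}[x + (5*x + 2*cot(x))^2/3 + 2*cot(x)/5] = 40*x*cot(x)^3/3 + 40*x*cot(x)/3 + 8*cot(x)^4 + 4*cot(x)^3/5 - 8*cot(x)^2/3 + 4*cot(x)/5 + 6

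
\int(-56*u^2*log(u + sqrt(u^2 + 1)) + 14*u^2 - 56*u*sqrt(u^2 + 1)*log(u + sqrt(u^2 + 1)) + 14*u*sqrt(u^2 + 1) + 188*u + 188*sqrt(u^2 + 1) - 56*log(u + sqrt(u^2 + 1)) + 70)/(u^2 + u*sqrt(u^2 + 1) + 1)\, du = -(14*u - 47)*(4*log(u + sqrt(u^2 + 1)) - 5) + C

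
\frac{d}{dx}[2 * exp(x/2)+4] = exp(x/2)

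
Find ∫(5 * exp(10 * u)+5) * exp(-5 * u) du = 2*sinh(5*u) + C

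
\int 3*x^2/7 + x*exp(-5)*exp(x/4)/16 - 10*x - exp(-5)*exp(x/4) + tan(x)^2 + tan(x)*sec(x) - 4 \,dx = x^3/7 - 5*x^2 - 5*x + (x - 20)*exp(x/4 - 5)/4 + tan(x) + sec(x) + C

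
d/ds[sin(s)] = cos(s)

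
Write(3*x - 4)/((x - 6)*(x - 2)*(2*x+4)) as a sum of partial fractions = -5/(32*(x + 2)) - 1/(16*(x - 2)) + 7/(32*(x - 6))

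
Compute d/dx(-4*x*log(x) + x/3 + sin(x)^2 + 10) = -4*log(x) + sin(2*x) - 11/3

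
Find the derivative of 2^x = 2^x*log(2)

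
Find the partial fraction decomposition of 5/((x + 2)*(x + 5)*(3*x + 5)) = 9/(2*(3*x + 5)) + 1/(6*(x + 5)) - 5/(3*(x + 2))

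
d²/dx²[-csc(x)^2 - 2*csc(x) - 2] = 2*(1 + 2/sin(x) - 2/sin(x)^2 - 3/sin(x)^3)/sin(x)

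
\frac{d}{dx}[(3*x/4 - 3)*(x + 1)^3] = 3*x^3 - 9*x^2/4 - 27*x/2 - 33/4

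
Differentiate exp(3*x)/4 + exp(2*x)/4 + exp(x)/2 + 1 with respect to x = 3*exp(3*x)/4 + exp(2*x)/2 + exp(x)/2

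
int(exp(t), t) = exp(t) + C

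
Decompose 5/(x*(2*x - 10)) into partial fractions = 1/(2*(x - 5)) - 1/(2*x)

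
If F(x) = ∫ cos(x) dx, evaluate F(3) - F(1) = -sin(1) + sin(3)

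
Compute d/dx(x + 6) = 1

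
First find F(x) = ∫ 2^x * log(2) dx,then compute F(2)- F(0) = 3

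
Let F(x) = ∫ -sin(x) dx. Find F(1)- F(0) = -1 + cos(1)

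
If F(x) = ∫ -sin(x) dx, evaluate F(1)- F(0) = -1 + cos(1)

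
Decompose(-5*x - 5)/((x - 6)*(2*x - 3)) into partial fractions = 25/(9*(2*x - 3)) - 35/(9*(x - 6))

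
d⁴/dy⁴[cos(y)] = cos(y)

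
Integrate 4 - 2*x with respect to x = -x^2 + 4*x + C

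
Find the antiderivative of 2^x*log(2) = 2^x + C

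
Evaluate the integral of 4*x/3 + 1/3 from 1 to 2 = 7/3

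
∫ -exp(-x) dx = exp(-x) + C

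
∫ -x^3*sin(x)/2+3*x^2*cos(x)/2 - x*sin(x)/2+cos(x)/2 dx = x*(x^2 + 1)*cos(x)/2 + C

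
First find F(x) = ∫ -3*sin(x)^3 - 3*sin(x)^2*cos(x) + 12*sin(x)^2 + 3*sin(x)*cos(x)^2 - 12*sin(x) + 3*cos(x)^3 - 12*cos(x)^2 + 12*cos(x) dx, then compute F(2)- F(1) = (-2 + cos(2) + sin(2))^3 - (-2 + cos(1) + sin(1))^3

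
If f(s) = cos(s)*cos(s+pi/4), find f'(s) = -sin(2*s + pi/4)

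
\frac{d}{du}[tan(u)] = cos(u)^(-2)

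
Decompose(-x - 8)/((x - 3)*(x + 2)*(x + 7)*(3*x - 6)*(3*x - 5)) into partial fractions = -261/(1144*(3*x - 5)) - 1/(35100*(x + 7)) + 1/(550*(x + 2)) + 5/(54*(x - 2)) - 11/(600*(x - 3))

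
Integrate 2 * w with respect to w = w^2 + C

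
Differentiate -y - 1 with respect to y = -1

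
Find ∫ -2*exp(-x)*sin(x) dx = sqrt(2)*exp(-x)*sin(x + pi/4) + C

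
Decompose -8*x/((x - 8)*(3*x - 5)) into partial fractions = 40/(19*(3*x - 5)) - 64/(19*(x - 8))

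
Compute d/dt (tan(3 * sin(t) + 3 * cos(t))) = 3*sqrt(2)*cos(t + pi/4)/cos(3*sqrt(2)*sin(t + pi/4))^2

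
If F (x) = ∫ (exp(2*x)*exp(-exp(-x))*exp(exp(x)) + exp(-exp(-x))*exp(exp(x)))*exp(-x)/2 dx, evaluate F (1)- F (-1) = -exp(-E + exp(-1))/2 + exp(E - exp(-1))/2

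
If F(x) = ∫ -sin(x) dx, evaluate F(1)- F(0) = -1 + cos(1)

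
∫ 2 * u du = u^2 + C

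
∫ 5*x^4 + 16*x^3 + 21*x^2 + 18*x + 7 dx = x^5 + 4*x^4 + 7*x^3 + 9*x^2 + 7*x + C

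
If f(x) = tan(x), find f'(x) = cos(x)^(-2)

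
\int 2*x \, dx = x^2 + C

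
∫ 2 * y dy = y^2 + C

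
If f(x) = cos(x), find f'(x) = -sin(x)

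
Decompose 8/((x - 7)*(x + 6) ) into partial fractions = -8/(13*(x + 6)) + 8/(13*(x - 7))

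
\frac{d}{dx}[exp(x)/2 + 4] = exp(x)/2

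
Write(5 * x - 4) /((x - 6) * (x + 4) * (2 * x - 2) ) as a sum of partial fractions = -6/(25*(x + 4)) - 1/(50*(x - 1)) + 13/(50*(x - 6))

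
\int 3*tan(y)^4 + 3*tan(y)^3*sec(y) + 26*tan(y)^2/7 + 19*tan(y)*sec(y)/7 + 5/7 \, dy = (tan(y) + sec(y))*tan(y)^2 + 5*tan(y)/7 + 5*sec(y)/7 + C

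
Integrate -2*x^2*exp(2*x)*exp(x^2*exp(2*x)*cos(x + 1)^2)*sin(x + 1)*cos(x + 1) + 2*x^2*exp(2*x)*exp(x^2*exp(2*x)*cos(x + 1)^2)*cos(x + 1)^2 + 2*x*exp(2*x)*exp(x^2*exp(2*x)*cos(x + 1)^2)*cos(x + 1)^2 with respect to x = exp(x^2*exp(2*x)*cos(x + 1)^2) + C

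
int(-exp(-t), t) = exp(-t) + C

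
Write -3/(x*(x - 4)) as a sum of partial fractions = -3/(4*(x - 4)) + 3/(4*x)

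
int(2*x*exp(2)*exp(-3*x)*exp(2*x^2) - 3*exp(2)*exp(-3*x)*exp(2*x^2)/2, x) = exp(2*x^2 - 3*x + 2)/2 + C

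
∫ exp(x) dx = exp(x) + C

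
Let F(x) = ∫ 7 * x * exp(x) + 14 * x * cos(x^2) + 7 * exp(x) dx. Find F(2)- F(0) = 7*sin(4) + 14*exp(2)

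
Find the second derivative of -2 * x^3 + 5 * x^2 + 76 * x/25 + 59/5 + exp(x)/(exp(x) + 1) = (-12*x*exp(3*x) - 36*x*exp(2*x) - 36*x*exp(x) - 12*x + 10*exp(3*x) + 29*exp(2*x) + 31*exp(x) + 10)/(exp(3*x) + 3*exp(2*x) + 3*exp(x) + 1)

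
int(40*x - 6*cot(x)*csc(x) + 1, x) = 20*x^2 + x + 6*csc(x) + C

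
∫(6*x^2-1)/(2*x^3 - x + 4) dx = log(2*x^3 - x + 4) + C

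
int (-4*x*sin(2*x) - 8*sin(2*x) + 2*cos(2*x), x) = (2*x + 4)*cos(2*x) + C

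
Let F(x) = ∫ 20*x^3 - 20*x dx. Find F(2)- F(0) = 40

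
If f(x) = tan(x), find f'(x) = cos(x)^(-2)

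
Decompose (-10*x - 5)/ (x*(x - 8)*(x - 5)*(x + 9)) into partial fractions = -5/(126*(x + 9)) + 11/(42*(x - 5)) - 5/(24*(x - 8)) - 1/(72*x)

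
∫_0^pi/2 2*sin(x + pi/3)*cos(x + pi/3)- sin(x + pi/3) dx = -1 - sqrt(3)/2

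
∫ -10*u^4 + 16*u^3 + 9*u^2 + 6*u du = -2*u^5 + 4*u^4 + 3*u^3 + 3*u^2 + C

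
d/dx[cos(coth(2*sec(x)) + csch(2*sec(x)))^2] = 4*(cos(-x + 2*coth(2/cos(x)) + 2*csch(2/cos(x))) - cos(x + 2*coth(2/cos(x)) + 2*csch(2/cos(x))))*cosh(1/cos(x))^2/((cos(2*x) + 1)*sinh(2*sec(x))^2)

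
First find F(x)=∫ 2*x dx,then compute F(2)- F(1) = 3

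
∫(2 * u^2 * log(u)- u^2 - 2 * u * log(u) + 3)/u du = ((u - 1)^2 + 2)*(log(u) - 1) + C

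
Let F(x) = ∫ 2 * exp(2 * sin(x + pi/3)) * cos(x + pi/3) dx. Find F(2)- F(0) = -exp(sqrt(3)) + exp(2*sin(pi/3 + 2))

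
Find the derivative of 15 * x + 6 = 15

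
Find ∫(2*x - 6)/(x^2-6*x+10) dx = log((x - 3)^2 + 1) + C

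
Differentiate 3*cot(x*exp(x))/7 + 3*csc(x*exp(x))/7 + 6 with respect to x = -3*(x*cos(x*exp(x)) + x + cos(x*exp(x)) + 1)*exp(x)/(7*sin(x*exp(x))^2)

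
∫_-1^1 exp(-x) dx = (-1 + E)*exp(-1) - E*(-1 + exp(-1))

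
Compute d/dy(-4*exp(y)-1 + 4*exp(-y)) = (-4*exp(2*y) - 4)*exp(-y)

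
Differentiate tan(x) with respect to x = cos(x)^(-2)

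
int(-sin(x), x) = cos(x) + C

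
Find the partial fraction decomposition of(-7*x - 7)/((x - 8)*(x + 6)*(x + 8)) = 49/(32*(x + 8)) - 5/(4*(x + 6)) - 9/(32*(x - 8))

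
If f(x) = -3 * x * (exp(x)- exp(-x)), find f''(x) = (-3*x*exp(2*x) + 3*x - 6*exp(2*x) - 6)*exp(-x)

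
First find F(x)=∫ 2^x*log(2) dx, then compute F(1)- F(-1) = 3/2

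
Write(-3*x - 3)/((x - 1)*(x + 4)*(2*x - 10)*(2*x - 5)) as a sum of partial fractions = 14/(65*(2*x - 5)) - 1/(130*(x + 4)) - 1/(20*(x - 1)) - 1/(20*(x - 5))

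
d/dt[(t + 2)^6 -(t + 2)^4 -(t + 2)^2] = 6*t^5 + 60*t^4 + 236*t^3 + 456*t^2 + 430*t + 156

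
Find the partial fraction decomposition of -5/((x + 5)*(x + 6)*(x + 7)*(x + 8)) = 5/(6*(x + 8)) - 5/(2*(x + 7)) + 5/(2*(x + 6)) - 5/(6*(x + 5))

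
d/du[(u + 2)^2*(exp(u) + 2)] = u^2*exp(u) + 6*u*exp(u) + 4*u + 8*exp(u) + 8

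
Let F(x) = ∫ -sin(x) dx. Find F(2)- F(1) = -cos(1) + cos(2)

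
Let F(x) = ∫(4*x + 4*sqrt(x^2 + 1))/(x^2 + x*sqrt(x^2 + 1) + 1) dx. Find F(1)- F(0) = -sec(1) - tan(1) - tan(-cosh(1)^2 + sinh(1)^2) + sec(-cosh(1)^2 + sinh(1)^2) + 4*log(1 + sqrt(2))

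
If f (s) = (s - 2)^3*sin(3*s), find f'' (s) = -9*s^3*sin(3*s) + 54*s^2*sin(3*s) + 18*s^2*cos(3*s) - 102*s*sin(3*s) - 72*s*cos(3*s) + 60*sin(3*s) + 72*cos(3*s)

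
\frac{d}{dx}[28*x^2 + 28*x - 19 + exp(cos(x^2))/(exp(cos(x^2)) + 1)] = (56*x*exp(2*cos(x^2)) - 2*x*exp(cos(x^2))*sin(x^2) + 112*x*exp(cos(x^2)) + 56*x + 28*exp(2*cos(x^2)) + 56*exp(cos(x^2)) + 28)/(exp(cos(x^2)) + 1)^2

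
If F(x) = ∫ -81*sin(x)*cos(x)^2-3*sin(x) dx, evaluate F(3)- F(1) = 33*cos(3)/2 - 93*cos(1)/4 + 27*cos(9)/4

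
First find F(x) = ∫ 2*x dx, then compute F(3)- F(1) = 8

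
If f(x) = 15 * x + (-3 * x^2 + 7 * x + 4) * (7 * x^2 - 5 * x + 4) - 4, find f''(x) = -252*x^2 + 384*x - 38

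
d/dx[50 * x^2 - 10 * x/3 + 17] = 100*x - 10/3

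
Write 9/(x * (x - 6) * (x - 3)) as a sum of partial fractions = -1/(x - 3) + 1/(2*(x - 6)) + 1/(2*x)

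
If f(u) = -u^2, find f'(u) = -2*u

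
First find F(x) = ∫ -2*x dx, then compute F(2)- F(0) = -4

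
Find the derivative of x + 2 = 1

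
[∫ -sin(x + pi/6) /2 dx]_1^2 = cos(pi/6 + 2)/2 - cos(pi/6 + 1)/2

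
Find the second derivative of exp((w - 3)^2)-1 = 4*w^2*exp(w^2 - 6*w + 9) - 24*w*exp(w^2 - 6*w + 9) + 38*exp(w^2 - 6*w + 9)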